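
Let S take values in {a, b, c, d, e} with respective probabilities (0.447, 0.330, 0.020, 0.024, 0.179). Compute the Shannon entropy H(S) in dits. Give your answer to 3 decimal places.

0.522 dits

H(S) = −Σ p·log₁₀ p.
  −(0.447)·log₁₀(0.447) = 0.1563
  −(0.330)·log₁₀(0.330) = 0.1589
  −(0.020)·log₁₀(0.020) = 0.0340
  −(0.024)·log₁₀(0.024) = 0.0389
  −(0.179)·log₁₀(0.179) = 0.1337
Sum: 0.1563 + 0.1589 + 0.0340 + 0.0389 + 0.1337 = 0.522 dits.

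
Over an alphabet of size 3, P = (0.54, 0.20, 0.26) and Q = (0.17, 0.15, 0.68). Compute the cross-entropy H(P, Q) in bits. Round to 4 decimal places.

H(P,Q) = −Σ p·log₂ q.
  −0.54·log₂(0.17) = 1.38045
  −0.20·log₂(0.15) = 0.54739
  −0.26·log₂(0.68) = 0.14466
H(P,Q) = 2.0725 bits.

2.0725 bits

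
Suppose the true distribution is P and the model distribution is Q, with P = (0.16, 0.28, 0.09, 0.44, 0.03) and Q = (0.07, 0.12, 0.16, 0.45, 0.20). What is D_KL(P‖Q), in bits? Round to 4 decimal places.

0.3620 bits

D(P‖Q) = Σ p·log₂(p/q).
  0.16·log₂(0.16/0.07) = 0.19082
  0.28·log₂(0.28/0.12) = 0.34227
  0.09·log₂(0.09/0.16) = -0.07471
  0.44·log₂(0.44/0.45) = -0.01427
  0.03·log₂(0.03/0.20) = -0.08211
D(P‖Q) = 0.3620 bits.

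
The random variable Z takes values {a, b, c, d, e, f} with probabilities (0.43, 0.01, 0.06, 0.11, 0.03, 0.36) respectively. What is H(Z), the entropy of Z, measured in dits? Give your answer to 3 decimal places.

0.562 dits

H(Z) = −Σ p·log₁₀ p.
  −(0.43)·log₁₀(0.43) = 0.1576
  −(0.01)·log₁₀(0.01) = 0.0200
  −(0.06)·log₁₀(0.06) = 0.0733
  −(0.11)·log₁₀(0.11) = 0.1054
  −(0.03)·log₁₀(0.03) = 0.0457
  −(0.36)·log₁₀(0.36) = 0.1597
Sum: 0.1576 + 0.0200 + 0.0733 + 0.1054 + 0.0457 + 0.1597 = 0.562 dits.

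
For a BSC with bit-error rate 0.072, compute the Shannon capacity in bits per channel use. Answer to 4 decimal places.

Binary symmetric channel: C = 1 − h₂(ε) where h₂ is the binary entropy function.
h₂(0.072) = −0.072·log₂0.072 − 0.928·log₂0.928 = 0.3733.
C = 1 − 0.3733 = 0.6267 bits per channel use.

0.6267 bits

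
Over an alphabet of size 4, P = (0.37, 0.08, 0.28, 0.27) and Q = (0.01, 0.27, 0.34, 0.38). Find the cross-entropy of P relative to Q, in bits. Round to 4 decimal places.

3.4220 bits

H(P,Q) = −Σ p·log₂ q.
  −0.37·log₂(0.01) = 2.45823
  −0.08·log₂(0.27) = 0.15112
  −0.28·log₂(0.34) = 0.43579
  −0.27·log₂(0.38) = 0.37690
H(P,Q) = 3.4220 bits.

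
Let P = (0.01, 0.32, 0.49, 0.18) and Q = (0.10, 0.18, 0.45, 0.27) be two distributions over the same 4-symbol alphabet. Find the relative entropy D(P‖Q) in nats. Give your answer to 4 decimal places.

0.1298 nats

D(P‖Q) = Σ p·ln(p/q).
  0.01·ln(0.01/0.10) = -0.02303
  0.32·ln(0.32/0.18) = 0.18412
  0.49·ln(0.49/0.45) = 0.04173
  0.18·ln(0.18/0.27) = -0.07298
D(P‖Q) = 0.1298 nats.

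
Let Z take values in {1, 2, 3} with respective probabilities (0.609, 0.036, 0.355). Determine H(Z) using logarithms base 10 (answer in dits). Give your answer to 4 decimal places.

H(Z) = −Σ p·log₁₀ p.
  −(0.609)·log₁₀(0.609) = 0.13117
  −(0.036)·log₁₀(0.036) = 0.05197
  −(0.355)·log₁₀(0.355) = 0.15967
Sum: 0.13117 + 0.05197 + 0.15967 = 0.3428 dits.

0.3428 dits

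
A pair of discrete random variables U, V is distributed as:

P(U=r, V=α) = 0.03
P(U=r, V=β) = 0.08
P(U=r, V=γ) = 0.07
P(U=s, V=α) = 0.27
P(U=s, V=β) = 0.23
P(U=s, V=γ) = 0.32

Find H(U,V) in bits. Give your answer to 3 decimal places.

2.236 bits

H(U,V) = −Σ p(x,y)·log₂ p(x,y) over all 6 cells.
  cell (r,α): −0.03·log₂0.03 = 0.1518
  cell (r,β): −0.08·log₂0.08 = 0.2915
  cell (r,γ): −0.07·log₂0.07 = 0.2686
  cell (s,α): −0.27·log₂0.27 = 0.5100
  cell (s,β): −0.23·log₂0.23 = 0.4877
  cell (s,γ): −0.32·log₂0.32 = 0.5260
Sum = 2.236 bits.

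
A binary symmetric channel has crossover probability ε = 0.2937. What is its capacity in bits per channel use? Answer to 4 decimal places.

Binary symmetric channel: C = 1 − h₂(ε) where h₂ is the binary entropy function.
h₂(0.2937) = −0.2937·log₂0.2937 − 0.7063·log₂0.7063 = 0.8735.
C = 1 − 0.8735 = 0.1265 bits per channel use.

0.1265 bits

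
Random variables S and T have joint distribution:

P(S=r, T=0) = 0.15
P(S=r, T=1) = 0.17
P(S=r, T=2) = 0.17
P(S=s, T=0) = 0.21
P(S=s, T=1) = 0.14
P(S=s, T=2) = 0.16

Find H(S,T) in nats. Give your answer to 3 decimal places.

H(S,T) = −Σ p(x,y)·ln p(x,y) over all 6 cells.
  cell (r,0): −0.15·ln0.15 = 0.2846
  cell (r,1): −0.17·ln0.17 = 0.3012
  cell (r,2): −0.17·ln0.17 = 0.3012
  cell (s,0): −0.21·ln0.21 = 0.3277
  cell (s,1): −0.14·ln0.14 = 0.2753
  cell (s,2): −0.16·ln0.16 = 0.2932
Sum = 1.783 nats.

1.783 nats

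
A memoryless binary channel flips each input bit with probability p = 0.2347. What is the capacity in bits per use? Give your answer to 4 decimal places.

0.2139 bits

Binary symmetric channel: C = 1 − h₂(ε) where h₂ is the binary entropy function.
h₂(0.2347) = −0.2347·log₂0.2347 − 0.7653·log₂0.7653 = 0.7861.
C = 1 − 0.7861 = 0.2139 bits per channel use.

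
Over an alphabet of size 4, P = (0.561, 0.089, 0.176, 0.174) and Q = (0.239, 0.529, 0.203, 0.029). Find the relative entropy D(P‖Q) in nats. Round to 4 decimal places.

0.6067 nats

D(P‖Q) = Σ p·ln(p/q).
  0.561·ln(0.561/0.239) = 0.47868
  0.089·ln(0.089/0.529) = -0.15863
  0.176·ln(0.176/0.203) = -0.02512
  0.174·ln(0.174/0.029) = 0.31177
D(P‖Q) = 0.6067 nats.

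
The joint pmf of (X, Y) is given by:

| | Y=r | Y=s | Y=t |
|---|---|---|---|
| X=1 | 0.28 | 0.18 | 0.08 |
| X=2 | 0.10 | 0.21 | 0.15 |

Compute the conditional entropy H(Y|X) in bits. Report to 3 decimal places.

Chain rule: H(Y|X) = H(X,Y) − H(X).
Marginals: p(X) = (0.5400, 0.4600), p(Y) = (0.3800, 0.3900, 0.2300).
H(X,Y) = 2.4666 bits; H(X) = 0.9954 bits.
H(Y|X) = 2.4666 − 0.9954 = 1.471 bits.

1.471 bits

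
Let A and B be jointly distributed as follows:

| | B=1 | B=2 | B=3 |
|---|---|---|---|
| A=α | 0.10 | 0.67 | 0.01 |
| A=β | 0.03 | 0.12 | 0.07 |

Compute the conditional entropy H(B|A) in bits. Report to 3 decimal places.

Chain rule: H(B|A) = H(A,B) − H(A).
Marginals: p(A) = (0.7800, 0.2200), p(B) = (0.1300, 0.7900, 0.0800).
H(A,B) = 1.5731 bits; H(A) = 0.7602 bits.
H(B|A) = 1.5731 − 0.7602 = 0.813 bits.

0.813 bits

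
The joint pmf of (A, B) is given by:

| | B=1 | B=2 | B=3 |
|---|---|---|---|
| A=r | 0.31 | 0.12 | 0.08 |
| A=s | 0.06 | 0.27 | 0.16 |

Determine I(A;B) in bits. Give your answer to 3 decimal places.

Marginals: p(A) = (0.5100, 0.4900), p(B) = (0.3700, 0.3900, 0.2400).
I(A;B) = Σ p(x,y)·log₂[p(x,y)/(p(x)p(y))].
  (r,1): 0.31·log₂(1.6428) = 0.2220
  (r,2): 0.12·log₂(0.6033) = -0.0875
  (r,3): 0.08·log₂(0.6536) = -0.0491
  (s,1): 0.06·log₂(0.3309) = -0.0957
  (s,2): 0.27·log₂(1.4129) = 0.1346
  (s,3): 0.16·log₂(1.3605) = 0.0711
Sum = 0.195 bits.

0.195 bits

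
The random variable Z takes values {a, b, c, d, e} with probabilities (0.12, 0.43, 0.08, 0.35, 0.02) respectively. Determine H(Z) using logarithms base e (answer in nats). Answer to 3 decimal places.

H(Z) = −Σ p·ln p.
  −(0.12)·ln(0.12) = 0.2544
  −(0.43)·ln(0.43) = 0.3629
  −(0.08)·ln(0.08) = 0.2021
  −(0.35)·ln(0.35) = 0.3674
  −(0.02)·ln(0.02) = 0.0782
Sum: 0.2544 + 0.3629 + 0.2021 + 0.3674 + 0.0782 = 1.265 nats.

1.265 nats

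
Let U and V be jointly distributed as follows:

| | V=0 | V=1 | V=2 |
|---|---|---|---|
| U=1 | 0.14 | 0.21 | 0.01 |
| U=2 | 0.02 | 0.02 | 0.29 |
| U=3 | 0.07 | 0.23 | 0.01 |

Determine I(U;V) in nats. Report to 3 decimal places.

Marginals: p(U) = (0.3600, 0.3300, 0.3100), p(V) = (0.2300, 0.4600, 0.3100).
I(U;V) = H(U) + H(V) − H(U,V).
H(U) = 1.0967, H(V) = 1.0583, H(U,V) = 1.7347.
I(U;V) = 1.0967 + 1.0583 − 1.7347 = 0.420 nats.

0.420 nats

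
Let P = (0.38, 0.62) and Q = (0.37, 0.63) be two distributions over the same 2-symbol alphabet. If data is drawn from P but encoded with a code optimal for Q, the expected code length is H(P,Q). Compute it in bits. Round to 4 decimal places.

H(P,Q) = −Σ p·log₂ q.
  −0.38·log₂(0.37) = 0.54507
  −0.62·log₂(0.63) = 0.41328
H(P,Q) = 0.9584 bits.

0.9584 bits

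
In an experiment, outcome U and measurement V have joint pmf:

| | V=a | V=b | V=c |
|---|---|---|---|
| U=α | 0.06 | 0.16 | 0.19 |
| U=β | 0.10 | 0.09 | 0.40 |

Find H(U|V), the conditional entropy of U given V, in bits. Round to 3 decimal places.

Chain rule: H(U|V) = H(U,V) − H(V).
Marginals: p(U) = (0.4100, 0.5900), p(V) = (0.1600, 0.2500, 0.5900).
H(U,V) = 2.2954 bits; H(V) = 1.3721 bits.
H(U|V) = 2.2954 − 1.3721 = 0.923 bits.

0.923 bits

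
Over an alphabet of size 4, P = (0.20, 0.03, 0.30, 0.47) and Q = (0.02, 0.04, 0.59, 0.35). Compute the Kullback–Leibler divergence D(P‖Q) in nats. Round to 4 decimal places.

D(P‖Q) = Σ p·ln(p/q).
  0.20·ln(0.20/0.02) = 0.46052
  0.03·ln(0.03/0.04) = -0.00863
  0.30·ln(0.30/0.59) = -0.20290
  0.47·ln(0.47/0.35) = 0.13856
D(P‖Q) = 0.3875 nats.

0.3875 nats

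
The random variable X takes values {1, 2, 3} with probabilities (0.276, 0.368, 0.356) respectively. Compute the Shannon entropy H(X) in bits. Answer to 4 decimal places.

H(X) = −Σ p·log₂ p.
  −(0.276)·log₂(0.276) = 0.51260
  −(0.368)·log₂(0.368) = 0.53074
  −(0.356)·log₂(0.356) = 0.53046
Sum: 0.51260 + 0.53074 + 0.53046 = 1.5738 bits.

1.5738 bits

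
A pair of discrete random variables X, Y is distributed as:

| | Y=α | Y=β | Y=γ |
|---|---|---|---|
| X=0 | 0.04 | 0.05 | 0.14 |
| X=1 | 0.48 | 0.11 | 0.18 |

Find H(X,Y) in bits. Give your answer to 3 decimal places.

2.103 bits

H(X,Y) = −Σ p(x,y)·log₂ p(x,y) over all 6 cells.
  cell (0,α): −0.04·log₂0.04 = 0.1858
  cell (0,β): −0.05·log₂0.05 = 0.2161
  cell (0,γ): −0.14·log₂0.14 = 0.3971
  cell (1,α): −0.48·log₂0.48 = 0.5083
  cell (1,β): −0.11·log₂0.11 = 0.3503
  cell (1,γ): −0.18·log₂0.18 = 0.4453
Sum = 2.103 bits.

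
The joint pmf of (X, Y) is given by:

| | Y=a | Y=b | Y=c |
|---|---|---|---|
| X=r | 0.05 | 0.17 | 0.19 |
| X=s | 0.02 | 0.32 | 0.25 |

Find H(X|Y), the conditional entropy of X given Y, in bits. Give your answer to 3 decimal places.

0.951 bits

Marginals: p(X) = (0.4100, 0.5900), p(Y) = (0.0700, 0.4900, 0.4400).
H(X|Y) = Σ p(Y) · H(X|Y=·).
  Y=a: p=0.0700, H(X|Y=a) = 0.8631
  Y=b: p=0.4900, H(X|Y=b) = 0.9313
  Y=c: p=0.4400, H(X|Y=c) = 0.9865
Weighted sum = 0.951 bits.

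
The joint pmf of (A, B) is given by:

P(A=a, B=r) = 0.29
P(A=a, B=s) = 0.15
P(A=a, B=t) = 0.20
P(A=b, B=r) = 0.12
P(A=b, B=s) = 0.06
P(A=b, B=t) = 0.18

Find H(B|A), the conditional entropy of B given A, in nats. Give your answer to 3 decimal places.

1.044 nats

Marginals: p(A) = (0.6400, 0.3600), p(B) = (0.4100, 0.2100, 0.3800).
H(B|A) = Σ p(A) · H(B|A=·).
  A=a: p=0.6400, H(B|A=a) = 1.0622
  A=b: p=0.3600, H(B|A=b) = 1.0114
Weighted sum = 1.044 nats.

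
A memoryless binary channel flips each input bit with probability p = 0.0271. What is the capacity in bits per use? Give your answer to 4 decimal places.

0.8204 bits

Binary symmetric channel: C = 1 − h₂(ε) where h₂ is the binary entropy function.
h₂(0.0271) = −0.0271·log₂0.0271 − 0.9729·log₂0.9729 = 0.1796.
C = 1 − 0.1796 = 0.8204 bits per channel use.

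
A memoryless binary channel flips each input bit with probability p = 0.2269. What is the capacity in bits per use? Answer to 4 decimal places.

Binary symmetric channel: C = 1 − h₂(ε) where h₂ is the binary entropy function.
h₂(0.2269) = −0.2269·log₂0.2269 − 0.7731·log₂0.7731 = 0.7726.
C = 1 − 0.7726 = 0.2274 bits per channel use.

0.2274 bits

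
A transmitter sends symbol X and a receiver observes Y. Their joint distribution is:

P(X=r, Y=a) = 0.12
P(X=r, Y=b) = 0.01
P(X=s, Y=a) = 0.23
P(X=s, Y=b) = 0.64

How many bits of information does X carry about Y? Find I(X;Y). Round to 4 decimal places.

Marginals: p(X) = (0.1300, 0.8700), p(Y) = (0.3500, 0.6500).
I(X;Y) = H(X) + H(Y) − H(X,Y).
H(X) = 0.5574, H(Y) = 0.9341, H(X,Y) = 1.3332.
I(X;Y) = 0.5574 + 0.9341 − 1.3332 = 0.1583 bits.

0.1583 bits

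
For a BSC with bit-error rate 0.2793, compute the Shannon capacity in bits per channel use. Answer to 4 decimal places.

Binary symmetric channel: C = 1 − h₂(ε) where h₂ is the binary entropy function.
h₂(0.2793) = −0.2793·log₂0.2793 − 0.7207·log₂0.7207 = 0.8545.
C = 1 − 0.8545 = 0.1455 bits per channel use.

0.1455 bits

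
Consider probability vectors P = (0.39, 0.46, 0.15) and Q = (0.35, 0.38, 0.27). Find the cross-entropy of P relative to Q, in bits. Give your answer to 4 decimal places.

H(P,Q) = −Σ p·log₂ q.
  −0.39·log₂(0.35) = 0.59068
  −0.46·log₂(0.38) = 0.64213
  −0.15·log₂(0.27) = 0.28335
H(P,Q) = 1.5162 bits.

1.5162 bits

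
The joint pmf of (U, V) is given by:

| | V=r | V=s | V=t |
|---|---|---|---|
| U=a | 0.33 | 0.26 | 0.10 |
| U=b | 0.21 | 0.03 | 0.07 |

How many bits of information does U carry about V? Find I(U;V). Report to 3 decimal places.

Marginals: p(U) = (0.6900, 0.3100), p(V) = (0.5400, 0.2900, 0.1700).
I(U;V) = Σ p(x,y)·log₂[p(x,y)/(p(x)p(y))].
  (a,r): 0.33·log₂(0.8857) = -0.0578
  (a,s): 0.26·log₂(1.2994) = 0.0982
  (a,t): 0.10·log₂(0.8525) = -0.0230
  (b,r): 0.21·log₂(1.2545) = 0.0687
  (b,s): 0.03·log₂(0.3337) = -0.0475
  (b,t): 0.07·log₂(1.3283) = 0.0287
Sum = 0.067 bits.

0.067 bits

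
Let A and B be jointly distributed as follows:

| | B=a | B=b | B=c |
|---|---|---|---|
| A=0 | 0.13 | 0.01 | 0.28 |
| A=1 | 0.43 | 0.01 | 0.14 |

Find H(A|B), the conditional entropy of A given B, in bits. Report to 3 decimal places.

Marginals: p(A) = (0.4200, 0.5800), p(B) = (0.5600, 0.0200, 0.4200).
H(A|B) = Σ p(B) · H(A|B=·).
  B=a: p=0.5600, H(A|B=a) = 0.7817
  B=b: p=0.0200, H(A|B=b) = 1.0000
  B=c: p=0.4200, H(A|B=c) = 0.9183
Weighted sum = 0.843 bits.

0.843 bits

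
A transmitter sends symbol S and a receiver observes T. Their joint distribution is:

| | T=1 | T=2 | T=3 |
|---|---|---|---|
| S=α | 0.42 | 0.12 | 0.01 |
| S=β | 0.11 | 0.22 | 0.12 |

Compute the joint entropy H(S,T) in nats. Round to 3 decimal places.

1.495 nats

H(S,T) = −Σ p(x,y)·ln p(x,y) over all 6 cells.
  cell (α,1): −0.42·ln0.42 = 0.3644
  cell (α,2): −0.12·ln0.12 = 0.2544
  cell (α,3): −0.01·ln0.01 = 0.0461
  cell (β,1): −0.11·ln0.11 = 0.2428
  cell (β,2): −0.22·ln0.22 = 0.3331
  cell (β,3): −0.12·ln0.12 = 0.2544
Sum = 1.495 nats.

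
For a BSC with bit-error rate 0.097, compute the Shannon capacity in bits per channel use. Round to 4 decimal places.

0.5406 bits

Binary symmetric channel: C = 1 − h₂(ε) where h₂ is the binary entropy function.
h₂(0.097) = −0.097·log₂0.097 − 0.903·log₂0.903 = 0.4594.
C = 1 − 0.4594 = 0.5406 bits per channel use.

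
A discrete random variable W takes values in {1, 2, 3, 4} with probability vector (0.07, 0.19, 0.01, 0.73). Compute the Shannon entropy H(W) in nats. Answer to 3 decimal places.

0.777 nats

H(W) = −Σ p·ln p.
  −(0.07)·ln(0.07) = 0.1861
  −(0.19)·ln(0.19) = 0.3155
  −(0.01)·ln(0.01) = 0.0461
  −(0.73)·ln(0.73) = 0.2297
Sum: 0.1861 + 0.3155 + 0.0461 + 0.2297 = 0.777 nats.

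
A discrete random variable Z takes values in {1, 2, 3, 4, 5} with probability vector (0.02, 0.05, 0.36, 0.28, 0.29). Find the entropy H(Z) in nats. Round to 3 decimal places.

H(Z) = −Σ p·ln p.
  −(0.02)·ln(0.02) = 0.0782
  −(0.05)·ln(0.05) = 0.1498
  −(0.36)·ln(0.36) = 0.3678
  −(0.28)·ln(0.28) = 0.3564
  −(0.29)·ln(0.29) = 0.3590
Sum: 0.0782 + 0.1498 + 0.3678 + 0.3564 + 0.3590 = 1.311 nats.

1.311 nats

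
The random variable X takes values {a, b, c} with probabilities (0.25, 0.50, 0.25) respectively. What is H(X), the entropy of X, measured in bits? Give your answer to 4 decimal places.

H(X) = −Σ p·log₂ p.
  −(0.25)·log₂(0.25) = 0.50000
  −(0.50)·log₂(0.50) = 0.50000
  −(0.25)·log₂(0.25) = 0.50000
Sum: 0.50000 + 0.50000 + 0.50000 = 1.5000 bits.

1.5000 bits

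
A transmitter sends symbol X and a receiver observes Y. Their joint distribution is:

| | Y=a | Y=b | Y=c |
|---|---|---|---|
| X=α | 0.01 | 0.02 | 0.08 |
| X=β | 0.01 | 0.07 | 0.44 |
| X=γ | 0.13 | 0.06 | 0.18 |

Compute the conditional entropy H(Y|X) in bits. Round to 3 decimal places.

Chain rule: H(Y|X) = H(X,Y) − H(X).
Marginals: p(X) = (0.1100, 0.5200, 0.3700), p(Y) = (0.1500, 0.1500, 0.7000).
H(X,Y) = 2.3985 bits; H(X) = 1.3716 bits.
H(Y|X) = 2.3985 − 1.3716 = 1.027 bits.

1.027 bits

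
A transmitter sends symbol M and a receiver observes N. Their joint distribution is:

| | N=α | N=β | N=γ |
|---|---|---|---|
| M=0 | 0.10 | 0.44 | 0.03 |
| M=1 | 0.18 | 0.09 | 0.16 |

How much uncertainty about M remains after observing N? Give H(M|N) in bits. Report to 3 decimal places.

0.731 bits

Chain rule: H(M|N) = H(M,N) − H(N).
Marginals: p(M) = (0.5700, 0.4300), p(N) = (0.2800, 0.5300, 0.1900).
H(M,N) = 2.1861 bits; H(N) = 1.4549 bits.
H(M|N) = 2.1861 − 1.4549 = 0.731 bits.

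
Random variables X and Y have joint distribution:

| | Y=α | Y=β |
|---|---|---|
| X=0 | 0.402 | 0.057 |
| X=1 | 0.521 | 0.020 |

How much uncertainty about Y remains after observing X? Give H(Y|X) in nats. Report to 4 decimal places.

0.2578 nats

Chain rule: H(Y|X) = H(X,Y) − H(X).
Marginals: p(X) = (0.4590, 0.5410), p(Y) = (0.9230, 0.0770).
H(X,Y) = 0.9476 nats; H(X) = 0.6898 nats.
H(Y|X) = 0.9476 − 0.6898 = 0.2578 nats.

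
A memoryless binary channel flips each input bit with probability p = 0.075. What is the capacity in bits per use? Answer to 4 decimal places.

Binary symmetric channel: C = 1 − h₂(ε) where h₂ is the binary entropy function.
h₂(0.075) = −0.075·log₂0.075 − 0.925·log₂0.925 = 0.3843.
C = 1 − 0.3843 = 0.6157 bits per channel use.

0.6157 bits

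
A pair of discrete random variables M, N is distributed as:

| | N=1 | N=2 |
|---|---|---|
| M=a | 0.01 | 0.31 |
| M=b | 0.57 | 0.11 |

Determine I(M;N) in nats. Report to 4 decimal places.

0.3348 nats

Marginals: p(M) = (0.3200, 0.6800), p(N) = (0.5800, 0.4200).
I(M;N) = Σ p(x,y)·ln[p(x,y)/(p(x)p(y))].
  (a,1): 0.01·ln(0.0539) = -0.02921
  (a,2): 0.31·ln(2.3065) = 0.25908
  (b,1): 0.57·ln(1.4452) = 0.20991
  (b,2): 0.11·ln(0.3852) = -0.10495
Sum = 0.3348 nats.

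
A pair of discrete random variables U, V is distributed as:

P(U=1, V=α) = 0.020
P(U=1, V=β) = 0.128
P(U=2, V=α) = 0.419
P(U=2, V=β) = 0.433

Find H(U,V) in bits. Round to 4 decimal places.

H(U,V) = −Σ p(x,y)·log₂ p(x,y) over all 4 cells.
  cell (1,α): −0.020·log₂0.020 = 0.11288
  cell (1,β): −0.128·log₂0.128 = 0.37962
  cell (2,α): −0.419·log₂0.419 = 0.52584
  cell (2,β): −0.433·log₂0.433 = 0.52287
Sum = 1.5412 bits.

1.5412 bits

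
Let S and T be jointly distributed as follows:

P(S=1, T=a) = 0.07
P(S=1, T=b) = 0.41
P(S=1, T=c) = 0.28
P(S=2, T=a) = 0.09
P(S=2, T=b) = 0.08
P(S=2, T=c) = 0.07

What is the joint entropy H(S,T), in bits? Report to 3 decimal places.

2.183 bits

H(S,T) = −Σ p(x,y)·log₂ p(x,y) over all 6 cells.
  cell (1,a): −0.07·log₂0.07 = 0.2686
  cell (1,b): −0.41·log₂0.41 = 0.5274
  cell (1,c): −0.28·log₂0.28 = 0.5142
  cell (2,a): −0.09·log₂0.09 = 0.3127
  cell (2,b): −0.08·log₂0.08 = 0.2915
  cell (2,c): −0.07·log₂0.07 = 0.2686
Sum = 2.183 bits.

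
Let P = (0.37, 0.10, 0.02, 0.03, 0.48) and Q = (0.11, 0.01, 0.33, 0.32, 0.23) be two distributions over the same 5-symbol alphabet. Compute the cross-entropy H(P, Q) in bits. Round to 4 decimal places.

H(P,Q) = −Σ p·log₂ q.
  −0.37·log₂(0.11) = 1.17824
  −0.10·log₂(0.01) = 0.66439
  −0.02·log₂(0.33) = 0.03199
  −0.03·log₂(0.32) = 0.04932
  −0.48·log₂(0.23) = 1.01774
H(P,Q) = 2.9417 bits.

2.9417 bits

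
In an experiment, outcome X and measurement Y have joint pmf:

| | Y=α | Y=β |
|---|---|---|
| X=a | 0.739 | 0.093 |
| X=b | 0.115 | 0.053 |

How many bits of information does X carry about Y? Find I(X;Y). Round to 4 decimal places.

Marginals: p(X) = (0.8320, 0.1680), p(Y) = (0.8540, 0.1460).
I(X;Y) = Σ p(x,y)·log₂[p(x,y)/(p(x)p(y))].
  (a,α): 0.739·log₂(1.0401) = 0.04189
  (a,β): 0.093·log₂(0.7656) = -0.03583
  (b,α): 0.115·log₂(0.8016) = -0.03670
  (b,β): 0.053·log₂(2.1608) = 0.05891
Sum = 0.0283 bits.

0.0283 bits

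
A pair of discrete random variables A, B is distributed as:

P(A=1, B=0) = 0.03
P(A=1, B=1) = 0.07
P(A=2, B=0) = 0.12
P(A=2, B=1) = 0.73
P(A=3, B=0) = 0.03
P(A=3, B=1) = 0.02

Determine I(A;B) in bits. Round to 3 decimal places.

Marginals: p(A) = (0.1000, 0.8500, 0.0500), p(B) = (0.1800, 0.8200).
I(A;B) = Σ p(x,y)·log₂[p(x,y)/(p(x)p(y))].
  (1,0): 0.03·log₂(1.6667) = 0.0221
  (1,1): 0.07·log₂(0.8537) = -0.0160
  (2,0): 0.12·log₂(0.7843) = -0.0421
  (2,1): 0.73·log₂(1.0473) = 0.0487
  (3,0): 0.03·log₂(3.3333) = 0.0521
  (3,1): 0.02·log₂(0.4878) = -0.0207
Sum = 0.044 bits.

0.044 bits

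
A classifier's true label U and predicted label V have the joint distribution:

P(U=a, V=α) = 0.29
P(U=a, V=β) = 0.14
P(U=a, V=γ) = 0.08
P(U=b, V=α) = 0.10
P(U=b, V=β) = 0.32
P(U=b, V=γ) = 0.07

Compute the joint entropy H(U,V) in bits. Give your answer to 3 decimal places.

H(U,V) = −Σ p(x,y)·log₂ p(x,y) over all 6 cells.
  cell (a,α): −0.29·log₂0.29 = 0.5179
  cell (a,β): −0.14·log₂0.14 = 0.3971
  cell (a,γ): −0.08·log₂0.08 = 0.2915
  cell (b,α): −0.10·log₂0.10 = 0.3322
  cell (b,β): −0.32·log₂0.32 = 0.5260
  cell (b,γ): −0.07·log₂0.07 = 0.2686
Sum = 2.333 bits.

2.333 bits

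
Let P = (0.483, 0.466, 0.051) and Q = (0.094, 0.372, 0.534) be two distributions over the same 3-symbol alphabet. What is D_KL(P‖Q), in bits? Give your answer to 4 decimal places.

D(P‖Q) = Σ p·log₂(p/q).
  0.483·log₂(0.483/0.094) = 1.14050
  0.466·log₂(0.466/0.372) = 0.15146
  0.051·log₂(0.051/0.534) = -0.17280
D(P‖Q) = 1.1192 bits.

1.1192 bits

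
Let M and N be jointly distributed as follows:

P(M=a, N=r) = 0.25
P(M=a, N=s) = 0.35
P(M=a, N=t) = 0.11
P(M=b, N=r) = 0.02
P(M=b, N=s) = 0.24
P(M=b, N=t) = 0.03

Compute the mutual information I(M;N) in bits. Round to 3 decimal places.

0.086 bits

Marginals: p(M) = (0.7100, 0.2900), p(N) = (0.2700, 0.5900, 0.1400).
I(M;N) = Σ p(x,y)·log₂[p(x,y)/(p(x)p(y))].
  (a,r): 0.25·log₂(1.3041) = 0.0958
  (a,s): 0.35·log₂(0.8355) = -0.0907
  (a,t): 0.11·log₂(1.1066) = 0.0161
  (b,r): 0.02·log₂(0.2554) = -0.0394
  (b,s): 0.24·log₂(1.4027) = 0.1172
  (b,t): 0.03·log₂(0.7389) = -0.0131
Sum = 0.086 bits.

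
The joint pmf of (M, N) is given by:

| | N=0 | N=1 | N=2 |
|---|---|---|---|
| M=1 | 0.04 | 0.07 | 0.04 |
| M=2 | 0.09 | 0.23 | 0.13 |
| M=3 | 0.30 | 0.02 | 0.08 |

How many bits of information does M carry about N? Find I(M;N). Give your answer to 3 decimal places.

0.259 bits

Marginals: p(M) = (0.1500, 0.4500, 0.4000), p(N) = (0.4300, 0.3200, 0.2500).
I(M;N) = H(M) + H(N) − H(M,N).
H(M) = 1.4577, H(N) = 1.5496, H(M,N) = 2.7485.
I(M;N) = 1.4577 + 1.5496 − 2.7485 = 0.259 bits.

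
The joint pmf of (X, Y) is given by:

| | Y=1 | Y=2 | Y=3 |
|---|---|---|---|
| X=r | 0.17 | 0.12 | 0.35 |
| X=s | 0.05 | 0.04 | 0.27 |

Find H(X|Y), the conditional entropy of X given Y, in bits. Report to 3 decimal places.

Chain rule: H(X|Y) = H(X,Y) − H(Y).
Marginals: p(X) = (0.6400, 0.3600), p(Y) = (0.2200, 0.1600, 0.6200).
H(X,Y) = 2.2436 bits; H(Y) = 1.3312 bits.
H(X|Y) = 2.2436 − 1.3312 = 0.912 bits.

0.912 bits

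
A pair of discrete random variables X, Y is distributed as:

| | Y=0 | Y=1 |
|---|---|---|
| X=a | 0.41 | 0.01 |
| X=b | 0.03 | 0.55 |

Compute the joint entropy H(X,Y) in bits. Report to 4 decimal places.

1.2200 bits

H(X,Y) = −Σ p(x,y)·log₂ p(x,y) over all 4 cells.
  cell (a,0): −0.41·log₂0.41 = 0.52738
  cell (a,1): −0.01·log₂0.01 = 0.06644
  cell (b,0): −0.03·log₂0.03 = 0.15177
  cell (b,1): −0.55·log₂0.55 = 0.47437
Sum = 1.2200 bits.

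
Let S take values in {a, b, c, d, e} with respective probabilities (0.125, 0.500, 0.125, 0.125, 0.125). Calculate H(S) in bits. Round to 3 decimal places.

2.000 bits

H(S) = −Σ p·log₂ p.
  −(0.125)·log₂(0.125) = 0.3750
  −(0.500)·log₂(0.500) = 0.5000
  −(0.125)·log₂(0.125) = 0.3750
  −(0.125)·log₂(0.125) = 0.3750
  −(0.125)·log₂(0.125) = 0.3750
Sum: 0.3750 + 0.5000 + 0.3750 + 0.3750 + 0.3750 = 2.000 bits.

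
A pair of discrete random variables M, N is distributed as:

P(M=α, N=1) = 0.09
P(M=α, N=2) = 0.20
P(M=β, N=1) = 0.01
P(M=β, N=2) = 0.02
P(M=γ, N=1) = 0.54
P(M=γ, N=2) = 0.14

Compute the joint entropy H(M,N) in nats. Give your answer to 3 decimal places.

H(M,N) = −Σ p(x,y)·ln p(x,y) over all 6 cells.
  cell (α,1): −0.09·ln0.09 = 0.2167
  cell (α,2): −0.20·ln0.20 = 0.3219
  cell (β,1): −0.01·ln0.01 = 0.0461
  cell (β,2): −0.02·ln0.02 = 0.0782
  cell (γ,1): −0.54·ln0.54 = 0.3327
  cell (γ,2): −0.14·ln0.14 = 0.2753
Sum = 1.271 nats.

1.271 nats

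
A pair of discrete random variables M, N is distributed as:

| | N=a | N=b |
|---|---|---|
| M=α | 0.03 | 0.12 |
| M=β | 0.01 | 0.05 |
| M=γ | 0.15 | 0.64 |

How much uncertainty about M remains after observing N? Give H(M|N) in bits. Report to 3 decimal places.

Chain rule: H(M|N) = H(M,N) − H(N).
Marginals: p(M) = (0.1500, 0.0600, 0.7900), p(N) = (0.1900, 0.8100).
H(M,N) = 1.6240 bits; H(N) = 0.7015 bits.
H(M|N) = 1.6240 − 0.7015 = 0.923 bits.

0.923 bits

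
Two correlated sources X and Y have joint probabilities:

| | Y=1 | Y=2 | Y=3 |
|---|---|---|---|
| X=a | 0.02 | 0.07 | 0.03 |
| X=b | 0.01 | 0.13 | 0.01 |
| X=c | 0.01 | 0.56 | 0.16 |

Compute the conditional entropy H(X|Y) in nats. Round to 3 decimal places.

0.732 nats

Marginals: p(X) = (0.1200, 0.1500, 0.7300), p(Y) = (0.0400, 0.7600, 0.2000).
H(X|Y) = Σ p(Y) · H(X|Y=·).
  Y=1: p=0.0400, H(X|Y=1) = 1.0397
  Y=2: p=0.7600, H(X|Y=2) = 0.7467
  Y=3: p=0.2000, H(X|Y=3) = 0.6129
Weighted sum = 0.732 nats.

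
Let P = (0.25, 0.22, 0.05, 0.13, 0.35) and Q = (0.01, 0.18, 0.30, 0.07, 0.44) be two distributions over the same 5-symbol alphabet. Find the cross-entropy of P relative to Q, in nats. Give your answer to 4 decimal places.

2.2218 nats

H(P,Q) = −Σ p·ln q.
  −0.25·ln(0.01) = 1.15129
  −0.22·ln(0.18) = 0.37726
  −0.05·ln(0.30) = 0.06020
  −0.13·ln(0.07) = 0.34570
  −0.35·ln(0.44) = 0.28734
H(P,Q) = 2.2218 nats.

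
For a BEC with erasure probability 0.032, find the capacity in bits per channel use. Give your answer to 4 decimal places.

Binary erasure channel: capacity C = 1 − ε.
C = 1 − 0.032 = 0.9680 bits per channel use.

0.9680 bits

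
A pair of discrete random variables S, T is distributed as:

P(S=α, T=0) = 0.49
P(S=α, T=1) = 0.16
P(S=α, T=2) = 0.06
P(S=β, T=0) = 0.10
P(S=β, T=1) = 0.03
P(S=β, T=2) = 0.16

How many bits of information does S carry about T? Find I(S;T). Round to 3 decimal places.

Marginals: p(S) = (0.7100, 0.2900), p(T) = (0.5900, 0.1900, 0.2200).
I(S;T) = Σ p(x,y)·log₂[p(x,y)/(p(x)p(y))].
  (α,0): 0.49·log₂(1.1697) = 0.1108
  (α,1): 0.16·log₂(1.1861) = 0.0394
  (α,2): 0.06·log₂(0.3841) = -0.0828
  (β,0): 0.10·log₂(0.5845) = -0.0775
  (β,1): 0.03·log₂(0.5445) = -0.0263
  (β,2): 0.16·log₂(2.5078) = 0.2122
Sum = 0.176 bits.

0.176 bits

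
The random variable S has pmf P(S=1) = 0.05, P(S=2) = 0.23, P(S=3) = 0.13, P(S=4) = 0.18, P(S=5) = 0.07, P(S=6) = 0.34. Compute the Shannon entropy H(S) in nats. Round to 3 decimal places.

H(S) = −Σ p·ln p.
  −(0.05)·ln(0.05) = 0.1498
  −(0.23)·ln(0.23) = 0.3380
  −(0.13)·ln(0.13) = 0.2652
  −(0.18)·ln(0.18) = 0.3087
  −(0.07)·ln(0.07) = 0.1861
  −(0.34)·ln(0.34) = 0.3668
Sum: 0.1498 + 0.3380 + 0.2652 + 0.3087 + 0.1861 + 0.3668 = 1.615 nats.

1.615 nats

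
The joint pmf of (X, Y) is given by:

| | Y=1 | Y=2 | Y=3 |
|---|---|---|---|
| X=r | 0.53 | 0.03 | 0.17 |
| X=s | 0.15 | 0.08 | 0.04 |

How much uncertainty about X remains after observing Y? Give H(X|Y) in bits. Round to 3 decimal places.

Marginals: p(X) = (0.7300, 0.2700), p(Y) = (0.6800, 0.1100, 0.2100).
H(X|Y) = Σ p(Y) · H(X|Y=·).
  Y=1: p=0.6800, H(X|Y=1) = 0.7612
  Y=2: p=0.1100, H(X|Y=2) = 0.8454
  Y=3: p=0.2100, H(X|Y=3) = 0.7025
Weighted sum = 0.758 bits.

0.758 bits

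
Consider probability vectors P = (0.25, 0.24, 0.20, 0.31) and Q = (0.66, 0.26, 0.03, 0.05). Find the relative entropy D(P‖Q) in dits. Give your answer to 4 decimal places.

D(P‖Q) = Σ p·log₁₀(p/q).
  0.25·log₁₀(0.25/0.66) = -0.10540
  0.24·log₁₀(0.24/0.26) = -0.00834
  0.20·log₁₀(0.20/0.03) = 0.16478
  0.31·log₁₀(0.31/0.05) = 0.24564
D(P‖Q) = 0.2967 dits.

0.2967 dits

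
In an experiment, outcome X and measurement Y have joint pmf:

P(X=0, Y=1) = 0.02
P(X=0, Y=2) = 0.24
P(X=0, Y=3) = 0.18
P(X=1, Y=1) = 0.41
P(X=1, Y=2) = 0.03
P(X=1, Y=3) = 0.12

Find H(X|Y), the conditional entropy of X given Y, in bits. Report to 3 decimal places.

Chain rule: H(X|Y) = H(X,Y) − H(Y).
Marginals: p(X) = (0.4400, 0.5600), p(Y) = (0.4300, 0.2700, 0.3000).
H(X,Y) = 2.0985 bits; H(Y) = 1.5547 bits.
H(X|Y) = 2.0985 − 1.5547 = 0.544 bits.

0.544 bits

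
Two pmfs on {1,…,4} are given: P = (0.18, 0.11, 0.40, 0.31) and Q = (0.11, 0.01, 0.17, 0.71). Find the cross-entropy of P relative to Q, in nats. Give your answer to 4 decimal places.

H(P,Q) = −Σ p·ln q.
  −0.18·ln(0.11) = 0.39731
  −0.11·ln(0.01) = 0.50657
  −0.40·ln(0.17) = 0.70878
  −0.31·ln(0.71) = 0.10617
H(P,Q) = 1.7188 nats.

1.7188 nats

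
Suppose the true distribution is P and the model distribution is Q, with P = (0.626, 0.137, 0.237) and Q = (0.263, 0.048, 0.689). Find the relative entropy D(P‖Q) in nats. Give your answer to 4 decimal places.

D(P‖Q) = Σ p·ln(p/q).
  0.626·ln(0.626/0.263) = 0.54286
  0.137·ln(0.137/0.048) = 0.14368
  0.237·ln(0.237/0.689) = -0.25292
D(P‖Q) = 0.4336 nats.

0.4336 nats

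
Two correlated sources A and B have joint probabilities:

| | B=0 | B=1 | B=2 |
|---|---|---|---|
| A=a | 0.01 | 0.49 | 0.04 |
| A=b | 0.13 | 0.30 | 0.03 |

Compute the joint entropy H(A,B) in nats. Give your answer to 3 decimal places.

H(A,B) = −Σ p(x,y)·ln p(x,y) over all 6 cells.
  cell (a,0): −0.01·ln0.01 = 0.0461
  cell (a,1): −0.49·ln0.49 = 0.3495
  cell (a,2): −0.04·ln0.04 = 0.1288
  cell (b,0): −0.13·ln0.13 = 0.2652
  cell (b,1): −0.30·ln0.30 = 0.3612
  cell (b,2): −0.03·ln0.03 = 0.1052
Sum = 1.256 nats.

1.256 nats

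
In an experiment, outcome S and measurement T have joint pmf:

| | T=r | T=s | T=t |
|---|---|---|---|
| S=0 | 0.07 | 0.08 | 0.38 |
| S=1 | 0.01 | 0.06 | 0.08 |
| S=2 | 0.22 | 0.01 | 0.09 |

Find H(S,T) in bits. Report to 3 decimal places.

H(S,T) = −Σ p(x,y)·log₂ p(x,y) over all 9 cells.
  cell (0,r): −0.07·log₂0.07 = 0.2686
  cell (0,s): −0.08·log₂0.08 = 0.2915
  cell (0,t): −0.38·log₂0.38 = 0.5305
  cell (1,r): −0.01·log₂0.01 = 0.0664
  cell (1,s): −0.06·log₂0.06 = 0.2435
  cell (1,t): −0.08·log₂0.08 = 0.2915
  cell (2,r): −0.22·log₂0.22 = 0.4806
  cell (2,s): −0.01·log₂0.01 = 0.0664
  cell (2,t): −0.09·log₂0.09 = 0.3127
Sum = 2.552 bits.

2.552 bits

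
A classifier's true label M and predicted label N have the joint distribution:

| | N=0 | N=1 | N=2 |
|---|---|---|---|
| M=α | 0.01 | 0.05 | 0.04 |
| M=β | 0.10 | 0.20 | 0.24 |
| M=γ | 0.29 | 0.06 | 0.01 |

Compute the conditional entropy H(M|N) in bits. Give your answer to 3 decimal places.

1.016 bits

Chain rule: H(M|N) = H(M,N) − H(N).
Marginals: p(M) = (0.1000, 0.5400, 0.3600), p(N) = (0.4000, 0.3100, 0.2900).
H(M,N) = 2.5869 bits; H(N) = 1.5705 bits.
H(M|N) = 2.5869 − 1.5705 = 1.016 bits.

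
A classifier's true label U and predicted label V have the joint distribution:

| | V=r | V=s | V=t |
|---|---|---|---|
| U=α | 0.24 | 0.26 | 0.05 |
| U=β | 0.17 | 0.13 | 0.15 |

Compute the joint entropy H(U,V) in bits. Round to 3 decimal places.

H(U,V) = −Σ p(x,y)·log₂ p(x,y) over all 6 cells.
  cell (α,r): −0.24·log₂0.24 = 0.4941
  cell (α,s): −0.26·log₂0.26 = 0.5053
  cell (α,t): −0.05·log₂0.05 = 0.2161
  cell (β,r): −0.17·log₂0.17 = 0.4346
  cell (β,s): −0.13·log₂0.13 = 0.3826
  cell (β,t): −0.15·log₂0.15 = 0.4105
Sum = 2.443 bits.

2.443 bits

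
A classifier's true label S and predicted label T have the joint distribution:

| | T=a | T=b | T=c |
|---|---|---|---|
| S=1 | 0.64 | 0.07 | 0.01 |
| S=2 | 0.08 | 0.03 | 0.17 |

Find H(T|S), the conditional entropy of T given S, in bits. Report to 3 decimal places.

0.769 bits

Marginals: p(S) = (0.7200, 0.2800), p(T) = (0.7200, 0.1000, 0.1800).
H(T|S) = Σ p(S) · H(T|S=·).
  S=1: p=0.7200, H(T|S=1) = 0.5637
  S=2: p=0.2800, H(T|S=2) = 1.2987
Weighted sum = 0.769 bits.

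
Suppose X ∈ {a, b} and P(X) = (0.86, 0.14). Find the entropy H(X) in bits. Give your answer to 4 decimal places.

H(X) = −Σ p·log₂ p.
  −(0.86)·log₂(0.86) = 0.18713
  −(0.14)·log₂(0.14) = 0.39711
Sum: 0.18713 + 0.39711 = 0.5842 bits.

0.5842 bits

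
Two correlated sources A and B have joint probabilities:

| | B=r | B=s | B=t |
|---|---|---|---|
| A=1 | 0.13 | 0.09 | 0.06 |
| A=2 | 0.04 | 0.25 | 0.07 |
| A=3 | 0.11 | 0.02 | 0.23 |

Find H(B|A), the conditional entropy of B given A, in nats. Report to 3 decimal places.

Chain rule: H(B|A) = H(A,B) − H(A).
Marginals: p(A) = (0.2800, 0.3600, 0.3600), p(B) = (0.2800, 0.3600, 0.3600).
H(A,B) = 1.9713 nats; H(A) = 1.0920 nats.
H(B|A) = 1.9713 − 1.0920 = 0.879 nats.

0.879 nats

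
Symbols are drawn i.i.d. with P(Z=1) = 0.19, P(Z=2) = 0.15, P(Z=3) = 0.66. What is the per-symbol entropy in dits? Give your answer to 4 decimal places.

H(Z) = −Σ p·log₁₀ p.
  −(0.19)·log₁₀(0.19) = 0.13704
  −(0.15)·log₁₀(0.15) = 0.12359
  −(0.66)·log₁₀(0.66) = 0.11910
Sum: 0.13704 + 0.12359 + 0.11910 = 0.3797 dits.

0.3797 dits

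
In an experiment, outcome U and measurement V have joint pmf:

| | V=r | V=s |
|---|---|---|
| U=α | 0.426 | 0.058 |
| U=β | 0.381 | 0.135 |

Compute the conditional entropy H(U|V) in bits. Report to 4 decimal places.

Chain rule: H(U|V) = H(U,V) − H(V).
Marginals: p(U) = (0.4840, 0.5160), p(V) = (0.8070, 0.1930).
H(U,V) = 1.6831 bits; H(V) = 0.7077 bits.
H(U|V) = 1.6831 − 0.7077 = 0.9754 bits.

0.9754 bits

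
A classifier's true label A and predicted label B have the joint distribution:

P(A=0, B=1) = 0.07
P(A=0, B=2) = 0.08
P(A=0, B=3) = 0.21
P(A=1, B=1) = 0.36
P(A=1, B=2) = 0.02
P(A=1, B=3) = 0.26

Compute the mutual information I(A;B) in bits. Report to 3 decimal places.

0.129 bits

Marginals: p(A) = (0.3600, 0.6400), p(B) = (0.4300, 0.1000, 0.4700).
I(A;B) = H(A) + H(B) − H(A,B).
H(A) = 0.9427, H(B) = 1.3677, H(A,B) = 2.1817.
I(A;B) = 0.9427 + 1.3677 − 2.1817 = 0.129 bits.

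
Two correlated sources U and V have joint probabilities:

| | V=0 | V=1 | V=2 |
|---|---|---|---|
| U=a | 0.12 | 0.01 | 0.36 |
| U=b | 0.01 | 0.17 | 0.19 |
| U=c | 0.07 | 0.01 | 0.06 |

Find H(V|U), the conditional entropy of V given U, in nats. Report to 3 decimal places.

Chain rule: H(V|U) = H(U,V) − H(U).
Marginals: p(U) = (0.4900, 0.3700, 0.1400), p(V) = (0.2000, 0.1900, 0.6100).
H(U,V) = 1.7321 nats; H(U) = 0.9927 nats.
H(V|U) = 1.7321 − 0.9927 = 0.739 nats.

0.739 nats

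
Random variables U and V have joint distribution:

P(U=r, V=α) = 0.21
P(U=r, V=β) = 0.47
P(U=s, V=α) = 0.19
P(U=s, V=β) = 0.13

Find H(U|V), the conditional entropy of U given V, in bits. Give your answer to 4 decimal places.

0.8517 bits

Marginals: p(U) = (0.6800, 0.3200), p(V) = (0.4000, 0.6000).
H(U|V) = Σ p(V) · H(U|V=·).
  V=α: p=0.4000, H(U|V=α) = 0.9982
  V=β: p=0.6000, H(U|V=β) = 0.7540
Weighted sum = 0.8517 bits.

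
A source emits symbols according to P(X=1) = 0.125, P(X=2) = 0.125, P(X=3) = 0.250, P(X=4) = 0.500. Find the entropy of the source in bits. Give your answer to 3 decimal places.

H(X) = −Σ p·log₂ p.
  −(0.125)·log₂(0.125) = 0.3750
  −(0.125)·log₂(0.125) = 0.3750
  −(0.250)·log₂(0.250) = 0.5000
  −(0.500)·log₂(0.500) = 0.5000
Sum: 0.3750 + 0.3750 + 0.5000 + 0.5000 = 1.750 bits.

1.750 bits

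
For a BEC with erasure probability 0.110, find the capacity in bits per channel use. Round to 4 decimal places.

0.8900 bits

Binary erasure channel: capacity C = 1 − ε.
C = 1 − 0.110 = 0.8900 bits per channel use.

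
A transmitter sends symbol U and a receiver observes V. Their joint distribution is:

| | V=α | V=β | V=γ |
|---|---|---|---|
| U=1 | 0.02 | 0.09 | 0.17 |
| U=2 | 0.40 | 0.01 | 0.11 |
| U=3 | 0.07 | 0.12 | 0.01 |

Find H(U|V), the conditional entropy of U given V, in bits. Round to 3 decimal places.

Marginals: p(U) = (0.2800, 0.5200, 0.2000), p(V) = (0.4900, 0.2200, 0.2900).
H(U|V) = Σ p(V) · H(U|V=·).
  V=α: p=0.4900, H(U|V=α) = 0.8284
  V=β: p=0.2200, H(U|V=β) = 1.2072
  V=γ: p=0.2900, H(U|V=γ) = 1.1497
Weighted sum = 1.005 bits.

1.005 bits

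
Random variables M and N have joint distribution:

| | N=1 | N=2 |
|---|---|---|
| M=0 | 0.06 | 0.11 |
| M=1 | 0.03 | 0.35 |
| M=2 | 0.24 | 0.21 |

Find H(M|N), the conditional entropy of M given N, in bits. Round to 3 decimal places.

1.328 bits

Chain rule: H(M|N) = H(M,N) − H(N).
Marginals: p(M) = (0.1700, 0.3800, 0.4500), p(N) = (0.3300, 0.6700).
H(M,N) = 2.2426 bits; H(N) = 0.9149 bits.
H(M|N) = 2.2426 − 0.9149 = 1.328 bits.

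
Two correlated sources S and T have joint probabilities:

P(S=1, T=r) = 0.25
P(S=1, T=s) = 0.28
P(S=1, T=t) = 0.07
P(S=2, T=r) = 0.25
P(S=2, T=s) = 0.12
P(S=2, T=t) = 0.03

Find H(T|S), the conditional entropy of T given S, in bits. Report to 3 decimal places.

Marginals: p(S) = (0.6000, 0.4000), p(T) = (0.5000, 0.4000, 0.1000).
H(T|S) = Σ p(S) · H(T|S=·).
  S=1: p=0.6000, H(T|S=1) = 1.4010
  S=2: p=0.4000, H(T|S=2) = 1.2252
Weighted sum = 1.331 bits.

1.331 bits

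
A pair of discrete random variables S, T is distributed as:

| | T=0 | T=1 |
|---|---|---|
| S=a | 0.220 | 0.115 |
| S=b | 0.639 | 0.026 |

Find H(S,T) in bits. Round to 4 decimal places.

1.3892 bits

H(S,T) = −Σ p(x,y)·log₂ p(x,y) over all 4 cells.
  cell (a,0): −0.220·log₂0.220 = 0.48057
  cell (a,1): −0.115·log₂0.115 = 0.35883
  cell (b,0): −0.639·log₂0.639 = 0.41287
  cell (b,1): −0.026·log₂0.026 = 0.13690
Sum = 1.3892 bits.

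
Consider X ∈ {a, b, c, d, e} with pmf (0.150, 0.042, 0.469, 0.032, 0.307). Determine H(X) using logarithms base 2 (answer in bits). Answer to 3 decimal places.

H(X) = −Σ p·log₂ p.
  −(0.150)·log₂(0.150) = 0.4105
  −(0.042)·log₂(0.042) = 0.1921
  −(0.469)·log₂(0.469) = 0.5123
  −(0.032)·log₂(0.032) = 0.1589
  −(0.307)·log₂(0.307) = 0.5230
Sum: 0.4105 + 0.1921 + 0.5123 + 0.1589 + 0.5230 = 1.797 bits.

1.797 bits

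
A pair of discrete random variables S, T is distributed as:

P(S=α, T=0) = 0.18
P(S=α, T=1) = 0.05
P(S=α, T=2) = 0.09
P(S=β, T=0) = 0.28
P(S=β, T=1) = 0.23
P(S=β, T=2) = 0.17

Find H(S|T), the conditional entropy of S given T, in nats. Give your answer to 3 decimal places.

0.607 nats

Chain rule: H(S|T) = H(S,T) − H(T).
Marginals: p(S) = (0.3200, 0.6800), p(T) = (0.4600, 0.2800, 0.2600).
H(S,T) = 1.6709 nats; H(T) = 1.0639 nats.
H(S|T) = 1.6709 − 1.0639 = 0.607 nats.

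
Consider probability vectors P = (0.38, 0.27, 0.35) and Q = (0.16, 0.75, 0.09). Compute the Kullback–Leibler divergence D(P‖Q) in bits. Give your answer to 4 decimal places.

D(P‖Q) = Σ p·log₂(p/q).
  0.38·log₂(0.38/0.16) = 0.47421
  0.27·log₂(0.27/0.75) = -0.39796
  0.35·log₂(0.35/0.09) = 0.68578
D(P‖Q) = 0.7620 bits.

0.7620 bits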